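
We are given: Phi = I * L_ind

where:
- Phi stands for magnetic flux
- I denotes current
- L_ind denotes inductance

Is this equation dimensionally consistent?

Yes

Phi (magnetic flux) has dimensions [I^-1 L^2 M T^-2].
I (current) has dimensions [I].
L_ind (inductance) has dimensions [I^-2 L^2 M T^-2].

Left side: [I^-1 L^2 M T^-2]
Right side: [I^-1 L^2 M T^-2]

Both sides have the same dimensions, so the equation is dimensionally consistent.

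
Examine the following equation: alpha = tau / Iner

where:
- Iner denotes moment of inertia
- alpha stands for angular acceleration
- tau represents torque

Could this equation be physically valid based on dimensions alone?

Yes

Iner (moment of inertia) has dimensions [L^2 M].
alpha (angular acceleration) has dimensions [T^-2].
tau (torque) has dimensions [L^2 M T^-2].

Left side: [T^-2]
Right side: [T^-2]

Both sides have the same dimensions, so the equation is dimensionally consistent.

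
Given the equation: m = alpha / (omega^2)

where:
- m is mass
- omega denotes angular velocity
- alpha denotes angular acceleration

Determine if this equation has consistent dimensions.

No

m (mass) has dimensions [M].
omega (angular velocity) has dimensions [T^-1].
alpha (angular acceleration) has dimensions [T^-2].

Left side: [M]
Right side: [dimensionless]

The two sides have different dimensions, so the equation is NOT dimensionally consistent.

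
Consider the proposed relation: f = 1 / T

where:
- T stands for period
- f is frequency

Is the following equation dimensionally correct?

Yes

T (period) has dimensions [T].
f (frequency) has dimensions [T^-1].

Left side: [T^-1]
Right side: [T^-1]

Both sides have the same dimensions, so the equation is dimensionally consistent.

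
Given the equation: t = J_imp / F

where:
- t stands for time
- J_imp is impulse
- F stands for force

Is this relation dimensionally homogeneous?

Yes

t (time) has dimensions [T].
J_imp (impulse) has dimensions [L M T^-1].
F (force) has dimensions [L M T^-2].

Left side: [T]
Right side: [T]

Both sides have the same dimensions, so the equation is dimensionally consistent.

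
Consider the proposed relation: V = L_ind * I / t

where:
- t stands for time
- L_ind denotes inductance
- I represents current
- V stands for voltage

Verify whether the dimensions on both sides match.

Yes

t (time) has dimensions [T].
L_ind (inductance) has dimensions [I^-2 L^2 M T^-2].
I (current) has dimensions [I].
V (voltage) has dimensions [I^-1 L^2 M T^-3].

Left side: [I^-1 L^2 M T^-3]
Right side: [I^-1 L^2 M T^-3]

Both sides have the same dimensions, so the equation is dimensionally consistent.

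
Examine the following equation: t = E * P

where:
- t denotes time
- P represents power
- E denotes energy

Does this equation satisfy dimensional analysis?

No

t (time) has dimensions [T].
P (power) has dimensions [L^2 M T^-3].
E (energy) has dimensions [L^2 M T^-2].

Left side: [T]
Right side: [L^4 M^2 T^-5]

The two sides have different dimensions, so the equation is NOT dimensionally consistent.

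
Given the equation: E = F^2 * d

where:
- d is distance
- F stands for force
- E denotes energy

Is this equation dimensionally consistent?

No

d (distance) has dimensions [L].
F (force) has dimensions [L M T^-2].
E (energy) has dimensions [L^2 M T^-2].

Left side: [L^2 M T^-2]
Right side: [L^3 M^2 T^-4]

The two sides have different dimensions, so the equation is NOT dimensionally consistent.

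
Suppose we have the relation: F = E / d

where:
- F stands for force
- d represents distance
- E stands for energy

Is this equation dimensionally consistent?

Yes

F (force) has dimensions [L M T^-2].
d (distance) has dimensions [L].
E (energy) has dimensions [L^2 M T^-2].

Left side: [L M T^-2]
Right side: [L M T^-2]

Both sides have the same dimensions, so the equation is dimensionally consistent.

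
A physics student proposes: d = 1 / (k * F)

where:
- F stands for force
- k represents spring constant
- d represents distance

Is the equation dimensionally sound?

No

F (force) has dimensions [L M T^-2].
k (spring constant) has dimensions [M T^-2].
d (distance) has dimensions [L].

Left side: [L]
Right side: [L^-1 M^-2 T^4]

The two sides have different dimensions, so the equation is NOT dimensionally consistent.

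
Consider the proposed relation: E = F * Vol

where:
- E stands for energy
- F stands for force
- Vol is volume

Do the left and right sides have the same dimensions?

No

E (energy) has dimensions [L^2 M T^-2].
F (force) has dimensions [L M T^-2].
Vol (volume) has dimensions [L^3].

Left side: [L^2 M T^-2]
Right side: [L^4 M T^-2]

The two sides have different dimensions, so the equation is NOT dimensionally consistent.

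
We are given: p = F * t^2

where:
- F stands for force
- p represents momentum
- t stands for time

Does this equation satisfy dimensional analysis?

No

F (force) has dimensions [L M T^-2].
p (momentum) has dimensions [L M T^-1].
t (time) has dimensions [T].

Left side: [L M T^-1]
Right side: [L M]

The two sides have different dimensions, so the equation is NOT dimensionally consistent.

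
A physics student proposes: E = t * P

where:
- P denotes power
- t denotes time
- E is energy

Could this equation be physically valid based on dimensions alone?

Yes

P (power) has dimensions [L^2 M T^-3].
t (time) has dimensions [T].
E (energy) has dimensions [L^2 M T^-2].

Left side: [L^2 M T^-2]
Right side: [L^2 M T^-2]

Both sides have the same dimensions, so the equation is dimensionally consistent.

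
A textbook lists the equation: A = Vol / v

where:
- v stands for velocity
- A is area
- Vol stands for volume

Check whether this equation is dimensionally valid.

No

v (velocity) has dimensions [L T^-1].
A (area) has dimensions [L^2].
Vol (volume) has dimensions [L^3].

Left side: [L^2]
Right side: [L^2 T]

The two sides have different dimensions, so the equation is NOT dimensionally consistent.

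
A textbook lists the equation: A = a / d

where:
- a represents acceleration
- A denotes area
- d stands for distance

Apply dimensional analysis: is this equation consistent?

No

a (acceleration) has dimensions [L T^-2].
A (area) has dimensions [L^2].
d (distance) has dimensions [L].

Left side: [L^2]
Right side: [T^-2]

The two sides have different dimensions, so the equation is NOT dimensionally consistent.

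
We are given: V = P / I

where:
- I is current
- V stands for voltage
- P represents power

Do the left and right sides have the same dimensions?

Yes

I (current) has dimensions [I].
V (voltage) has dimensions [I^-1 L^2 M T^-3].
P (power) has dimensions [L^2 M T^-3].

Left side: [I^-1 L^2 M T^-3]
Right side: [I^-1 L^2 M T^-3]

Both sides have the same dimensions, so the equation is dimensionally consistent.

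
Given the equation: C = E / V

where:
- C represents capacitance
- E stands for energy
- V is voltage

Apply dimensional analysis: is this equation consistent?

No

C (capacitance) has dimensions [I^2 L^-2 M^-1 T^4].
E (energy) has dimensions [L^2 M T^-2].
V (voltage) has dimensions [I^-1 L^2 M T^-3].

Left side: [I^2 L^-2 M^-1 T^4]
Right side: [I T]

The two sides have different dimensions, so the equation is NOT dimensionally consistent.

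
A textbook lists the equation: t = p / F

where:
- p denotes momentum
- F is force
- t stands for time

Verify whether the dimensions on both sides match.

Yes

p (momentum) has dimensions [L M T^-1].
F (force) has dimensions [L M T^-2].
t (time) has dimensions [T].

Left side: [T]
Right side: [T]

Both sides have the same dimensions, so the equation is dimensionally consistent.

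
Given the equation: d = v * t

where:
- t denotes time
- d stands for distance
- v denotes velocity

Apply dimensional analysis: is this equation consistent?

Yes

t (time) has dimensions [T].
d (distance) has dimensions [L].
v (velocity) has dimensions [L T^-1].

Left side: [L]
Right side: [L]

Both sides have the same dimensions, so the equation is dimensionally consistent.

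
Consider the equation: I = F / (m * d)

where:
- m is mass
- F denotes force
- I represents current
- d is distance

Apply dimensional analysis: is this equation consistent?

No

m (mass) has dimensions [M].
F (force) has dimensions [L M T^-2].
I (current) has dimensions [I].
d (distance) has dimensions [L].

Left side: [I]
Right side: [T^-2]

The two sides have different dimensions, so the equation is NOT dimensionally consistent.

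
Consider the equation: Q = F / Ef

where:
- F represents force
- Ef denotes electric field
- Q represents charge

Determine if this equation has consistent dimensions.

Yes

F (force) has dimensions [L M T^-2].
Ef (electric field) has dimensions [I^-1 L M T^-3].
Q (charge) has dimensions [I T].

Left side: [I T]
Right side: [I T]

Both sides have the same dimensions, so the equation is dimensionally consistent.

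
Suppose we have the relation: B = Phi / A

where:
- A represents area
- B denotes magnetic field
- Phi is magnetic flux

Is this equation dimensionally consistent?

Yes

A (area) has dimensions [L^2].
B (magnetic field) has dimensions [I^-1 M T^-2].
Phi (magnetic flux) has dimensions [I^-1 L^2 M T^-2].

Left side: [I^-1 M T^-2]
Right side: [I^-1 M T^-2]

Both sides have the same dimensions, so the equation is dimensionally consistent.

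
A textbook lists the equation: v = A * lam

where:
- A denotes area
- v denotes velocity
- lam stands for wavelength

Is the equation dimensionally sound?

No

A (area) has dimensions [L^2].
v (velocity) has dimensions [L T^-1].
lam (wavelength) has dimensions [L].

Left side: [L T^-1]
Right side: [L^3]

The two sides have different dimensions, so the equation is NOT dimensionally consistent.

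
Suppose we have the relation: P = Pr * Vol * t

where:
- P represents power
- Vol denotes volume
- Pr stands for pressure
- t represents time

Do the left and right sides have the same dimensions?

No

P (power) has dimensions [L^2 M T^-3].
Vol (volume) has dimensions [L^3].
Pr (pressure) has dimensions [L^-1 M T^-2].
t (time) has dimensions [T].

Left side: [L^2 M T^-3]
Right side: [L^2 M T^-1]

The two sides have different dimensions, so the equation is NOT dimensionally consistent.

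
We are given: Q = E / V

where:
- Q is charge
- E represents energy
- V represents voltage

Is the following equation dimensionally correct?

Yes

Q (charge) has dimensions [I T].
E (energy) has dimensions [L^2 M T^-2].
V (voltage) has dimensions [I^-1 L^2 M T^-3].

Left side: [I T]
Right side: [I T]

Both sides have the same dimensions, so the equation is dimensionally consistent.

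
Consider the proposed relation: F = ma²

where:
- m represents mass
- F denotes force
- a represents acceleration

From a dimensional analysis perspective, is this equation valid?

No

m (mass) has dimensions [M].
F (force) has dimensions [L M T^-2].
a (acceleration) has dimensions [L T^-2].

Left side: [L M T^-2]
Right side: [L^2 M T^-4]

The two sides have different dimensions, so the equation is NOT dimensionally consistent.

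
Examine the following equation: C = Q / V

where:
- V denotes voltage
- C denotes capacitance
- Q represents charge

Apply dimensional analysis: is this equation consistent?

Yes

V (voltage) has dimensions [I^-1 L^2 M T^-3].
C (capacitance) has dimensions [I^2 L^-2 M^-1 T^4].
Q (charge) has dimensions [I T].

Left side: [I^2 L^-2 M^-1 T^4]
Right side: [I^2 L^-2 M^-1 T^4]

Both sides have the same dimensions, so the equation is dimensionally consistent.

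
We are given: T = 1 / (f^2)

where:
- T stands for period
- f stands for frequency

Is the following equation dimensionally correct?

No

T (period) has dimensions [T].
f (frequency) has dimensions [T^-1].

Left side: [T]
Right side: [T^2]

The two sides have different dimensions, so the equation is NOT dimensionally consistent.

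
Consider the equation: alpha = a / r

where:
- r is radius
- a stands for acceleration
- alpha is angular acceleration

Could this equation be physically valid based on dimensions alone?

Yes

r (radius) has dimensions [L].
a (acceleration) has dimensions [L T^-2].
alpha (angular acceleration) has dimensions [T^-2].

Left side: [T^-2]
Right side: [T^-2]

Both sides have the same dimensions, so the equation is dimensionally consistent.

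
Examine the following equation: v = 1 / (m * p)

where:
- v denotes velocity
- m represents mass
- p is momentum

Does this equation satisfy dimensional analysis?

No

v (velocity) has dimensions [L T^-1].
m (mass) has dimensions [M].
p (momentum) has dimensions [L M T^-1].

Left side: [L T^-1]
Right side: [L^-1 M^-2 T]

The two sides have different dimensions, so the equation is NOT dimensionally consistent.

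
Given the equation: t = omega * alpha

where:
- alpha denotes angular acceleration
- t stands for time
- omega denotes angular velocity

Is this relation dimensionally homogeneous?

No

alpha (angular acceleration) has dimensions [T^-2].
t (time) has dimensions [T].
omega (angular velocity) has dimensions [T^-1].

Left side: [T]
Right side: [T^-3]

The two sides have different dimensions, so the equation is NOT dimensionally consistent.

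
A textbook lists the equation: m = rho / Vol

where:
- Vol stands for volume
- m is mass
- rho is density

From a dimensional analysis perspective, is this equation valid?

No

Vol (volume) has dimensions [L^3].
m (mass) has dimensions [M].
rho (density) has dimensions [L^-3 M].

Left side: [M]
Right side: [L^-6 M]

The two sides have different dimensions, so the equation is NOT dimensionally consistent.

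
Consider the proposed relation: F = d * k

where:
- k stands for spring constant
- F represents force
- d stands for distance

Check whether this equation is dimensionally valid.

Yes

k (spring constant) has dimensions [M T^-2].
F (force) has dimensions [L M T^-2].
d (distance) has dimensions [L].

Left side: [L M T^-2]
Right side: [L M T^-2]

Both sides have the same dimensions, so the equation is dimensionally consistent.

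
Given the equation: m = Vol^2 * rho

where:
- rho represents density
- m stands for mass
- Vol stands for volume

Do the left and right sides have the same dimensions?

No

rho (density) has dimensions [L^-3 M].
m (mass) has dimensions [M].
Vol (volume) has dimensions [L^3].

Left side: [M]
Right side: [L^3 M]

The two sides have different dimensions, so the equation is NOT dimensionally consistent.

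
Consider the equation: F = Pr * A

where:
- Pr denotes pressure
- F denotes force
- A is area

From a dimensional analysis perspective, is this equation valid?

Yes

Pr (pressure) has dimensions [L^-1 M T^-2].
F (force) has dimensions [L M T^-2].
A (area) has dimensions [L^2].

Left side: [L M T^-2]
Right side: [L M T^-2]

Both sides have the same dimensions, so the equation is dimensionally consistent.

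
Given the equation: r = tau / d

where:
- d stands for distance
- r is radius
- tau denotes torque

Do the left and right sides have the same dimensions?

No

d (distance) has dimensions [L].
r (radius) has dimensions [L].
tau (torque) has dimensions [L^2 M T^-2].

Left side: [L]
Right side: [L M T^-2]

The two sides have different dimensions, so the equation is NOT dimensionally consistent.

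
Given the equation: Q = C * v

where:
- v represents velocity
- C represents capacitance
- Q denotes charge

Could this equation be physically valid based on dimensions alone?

No

v (velocity) has dimensions [L T^-1].
C (capacitance) has dimensions [I^2 L^-2 M^-1 T^4].
Q (charge) has dimensions [I T].

Left side: [I T]
Right side: [I^2 L^-1 M^-1 T^3]

The two sides have different dimensions, so the equation is NOT dimensionally consistent.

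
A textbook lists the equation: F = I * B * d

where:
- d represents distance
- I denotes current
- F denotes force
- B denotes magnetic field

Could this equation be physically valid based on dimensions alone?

Yes

d (distance) has dimensions [L].
I (current) has dimensions [I].
F (force) has dimensions [L M T^-2].
B (magnetic field) has dimensions [I^-1 M T^-2].

Left side: [L M T^-2]
Right side: [L M T^-2]

Both sides have the same dimensions, so the equation is dimensionally consistent.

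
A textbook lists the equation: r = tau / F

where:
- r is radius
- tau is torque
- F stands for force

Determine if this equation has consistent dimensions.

Yes

r (radius) has dimensions [L].
tau (torque) has dimensions [L^2 M T^-2].
F (force) has dimensions [L M T^-2].

Left side: [L]
Right side: [L]

Both sides have the same dimensions, so the equation is dimensionally consistent.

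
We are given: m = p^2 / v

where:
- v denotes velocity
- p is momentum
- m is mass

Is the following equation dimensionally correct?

No

v (velocity) has dimensions [L T^-1].
p (momentum) has dimensions [L M T^-1].
m (mass) has dimensions [M].

Left side: [M]
Right side: [L M^2 T^-1]

The two sides have different dimensions, so the equation is NOT dimensionally consistent.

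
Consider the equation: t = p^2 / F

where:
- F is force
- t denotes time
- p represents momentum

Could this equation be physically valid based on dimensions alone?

No

F (force) has dimensions [L M T^-2].
t (time) has dimensions [T].
p (momentum) has dimensions [L M T^-1].

Left side: [T]
Right side: [L M]

The two sides have different dimensions, so the equation is NOT dimensionally consistent.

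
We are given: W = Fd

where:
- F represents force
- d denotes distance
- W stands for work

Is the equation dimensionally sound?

Yes

F (force) has dimensions [L M T^-2].
d (distance) has dimensions [L].
W (work) has dimensions [L^2 M T^-2].

Left side: [L^2 M T^-2]
Right side: [L^2 M T^-2]

Both sides have the same dimensions, so the equation is dimensionally consistent.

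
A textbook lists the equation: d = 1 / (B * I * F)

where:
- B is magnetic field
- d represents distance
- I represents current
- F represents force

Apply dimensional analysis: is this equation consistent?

No

B (magnetic field) has dimensions [I^-1 M T^-2].
d (distance) has dimensions [L].
I (current) has dimensions [I].
F (force) has dimensions [L M T^-2].

Left side: [L]
Right side: [L^-1 M^-2 T^4]

The two sides have different dimensions, so the equation is NOT dimensionally consistent.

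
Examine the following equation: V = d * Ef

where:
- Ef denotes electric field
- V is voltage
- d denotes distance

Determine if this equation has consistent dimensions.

Yes

Ef (electric field) has dimensions [I^-1 L M T^-3].
V (voltage) has dimensions [I^-1 L^2 M T^-3].
d (distance) has dimensions [L].

Left side: [I^-1 L^2 M T^-3]
Right side: [I^-1 L^2 M T^-3]

Both sides have the same dimensions, so the equation is dimensionally consistent.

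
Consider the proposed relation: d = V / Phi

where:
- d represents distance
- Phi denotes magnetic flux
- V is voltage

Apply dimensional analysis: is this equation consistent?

No

d (distance) has dimensions [L].
Phi (magnetic flux) has dimensions [I^-1 L^2 M T^-2].
V (voltage) has dimensions [I^-1 L^2 M T^-3].

Left side: [L]
Right side: [T^-1]

The two sides have different dimensions, so the equation is NOT dimensionally consistent.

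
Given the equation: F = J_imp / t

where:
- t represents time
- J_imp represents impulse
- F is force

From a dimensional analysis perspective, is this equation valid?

Yes

t (time) has dimensions [T].
J_imp (impulse) has dimensions [L M T^-1].
F (force) has dimensions [L M T^-2].

Left side: [L M T^-2]
Right side: [L M T^-2]

Both sides have the same dimensions, so the equation is dimensionally consistent.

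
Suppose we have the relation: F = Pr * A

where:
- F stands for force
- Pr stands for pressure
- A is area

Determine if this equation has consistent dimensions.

Yes

F (force) has dimensions [L M T^-2].
Pr (pressure) has dimensions [L^-1 M T^-2].
A (area) has dimensions [L^2].

Left side: [L M T^-2]
Right side: [L M T^-2]

Both sides have the same dimensions, so the equation is dimensionally consistent.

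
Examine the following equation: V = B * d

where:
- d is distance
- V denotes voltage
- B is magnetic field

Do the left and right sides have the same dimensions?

No

d (distance) has dimensions [L].
V (voltage) has dimensions [I^-1 L^2 M T^-3].
B (magnetic field) has dimensions [I^-1 M T^-2].

Left side: [I^-1 L^2 M T^-3]
Right side: [I^-1 L M T^-2]

The two sides have different dimensions, so the equation is NOT dimensionally consistent.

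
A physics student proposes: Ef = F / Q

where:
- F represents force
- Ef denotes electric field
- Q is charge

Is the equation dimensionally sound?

Yes

F (force) has dimensions [L M T^-2].
Ef (electric field) has dimensions [I^-1 L M T^-3].
Q (charge) has dimensions [I T].

Left side: [I^-1 L M T^-3]
Right side: [I^-1 L M T^-3]

Both sides have the same dimensions, so the equation is dimensionally consistent.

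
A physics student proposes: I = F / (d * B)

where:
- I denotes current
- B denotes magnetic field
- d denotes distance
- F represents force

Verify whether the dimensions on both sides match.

Yes

I (current) has dimensions [I].
B (magnetic field) has dimensions [I^-1 M T^-2].
d (distance) has dimensions [L].
F (force) has dimensions [L M T^-2].

Left side: [I]
Right side: [I]

Both sides have the same dimensions, so the equation is dimensionally consistent.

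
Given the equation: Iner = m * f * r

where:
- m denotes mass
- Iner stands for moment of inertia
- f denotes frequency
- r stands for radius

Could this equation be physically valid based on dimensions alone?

No

m (mass) has dimensions [M].
Iner (moment of inertia) has dimensions [L^2 M].
f (frequency) has dimensions [T^-1].
r (radius) has dimensions [L].

Left side: [L^2 M]
Right side: [L M T^-1]

The two sides have different dimensions, so the equation is NOT dimensionally consistent.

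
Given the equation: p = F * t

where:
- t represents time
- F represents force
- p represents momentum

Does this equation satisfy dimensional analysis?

Yes

t (time) has dimensions [T].
F (force) has dimensions [L M T^-2].
p (momentum) has dimensions [L M T^-1].

Left side: [L M T^-1]
Right side: [L M T^-1]

Both sides have the same dimensions, so the equation is dimensionally consistent.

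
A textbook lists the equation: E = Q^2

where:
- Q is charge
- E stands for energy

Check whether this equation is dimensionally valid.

No

Q (charge) has dimensions [I T].
E (energy) has dimensions [L^2 M T^-2].

Left side: [L^2 M T^-2]
Right side: [I^2 T^2]

The two sides have different dimensions, so the equation is NOT dimensionally consistent.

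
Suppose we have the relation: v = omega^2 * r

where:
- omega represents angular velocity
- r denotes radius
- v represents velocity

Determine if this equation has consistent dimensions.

No

omega (angular velocity) has dimensions [T^-1].
r (radius) has dimensions [L].
v (velocity) has dimensions [L T^-1].

Left side: [L T^-1]
Right side: [L T^-2]

The two sides have different dimensions, so the equation is NOT dimensionally consistent.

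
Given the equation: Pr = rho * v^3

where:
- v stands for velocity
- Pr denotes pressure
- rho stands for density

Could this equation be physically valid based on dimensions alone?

No

v (velocity) has dimensions [L T^-1].
Pr (pressure) has dimensions [L^-1 M T^-2].
rho (density) has dimensions [L^-3 M].

Left side: [L^-1 M T^-2]
Right side: [M T^-3]

The two sides have different dimensions, so the equation is NOT dimensionally consistent.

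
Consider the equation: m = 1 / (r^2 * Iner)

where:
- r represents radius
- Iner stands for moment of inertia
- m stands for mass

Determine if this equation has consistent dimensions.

No

r (radius) has dimensions [L].
Iner (moment of inertia) has dimensions [L^2 M].
m (mass) has dimensions [M].

Left side: [M]
Right side: [L^-4 M^-1]

The two sides have different dimensions, so the equation is NOT dimensionally consistent.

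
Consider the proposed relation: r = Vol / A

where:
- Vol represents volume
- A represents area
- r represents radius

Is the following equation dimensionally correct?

Yes

Vol (volume) has dimensions [L^3].
A (area) has dimensions [L^2].
r (radius) has dimensions [L].

Left side: [L]
Right side: [L]

Both sides have the same dimensions, so the equation is dimensionally consistent.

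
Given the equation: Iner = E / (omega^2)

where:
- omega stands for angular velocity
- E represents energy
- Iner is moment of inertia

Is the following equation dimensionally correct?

Yes

omega (angular velocity) has dimensions [T^-1].
E (energy) has dimensions [L^2 M T^-2].
Iner (moment of inertia) has dimensions [L^2 M].

Left side: [L^2 M]
Right side: [L^2 M]

Both sides have the same dimensions, so the equation is dimensionally consistent.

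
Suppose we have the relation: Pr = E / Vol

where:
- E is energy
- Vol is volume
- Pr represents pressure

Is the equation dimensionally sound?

Yes

E (energy) has dimensions [L^2 M T^-2].
Vol (volume) has dimensions [L^3].
Pr (pressure) has dimensions [L^-1 M T^-2].

Left side: [L^-1 M T^-2]
Right side: [L^-1 M T^-2]

Both sides have the same dimensions, so the equation is dimensionally consistent.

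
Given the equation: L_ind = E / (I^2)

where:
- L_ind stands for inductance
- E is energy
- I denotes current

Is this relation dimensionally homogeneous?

Yes

L_ind (inductance) has dimensions [I^-2 L^2 M T^-2].
E (energy) has dimensions [L^2 M T^-2].
I (current) has dimensions [I].

Left side: [I^-2 L^2 M T^-2]
Right side: [I^-2 L^2 M T^-2]

Both sides have the same dimensions, so the equation is dimensionally consistent.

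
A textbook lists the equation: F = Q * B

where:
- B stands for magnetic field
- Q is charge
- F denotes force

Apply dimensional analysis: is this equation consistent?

No

B (magnetic field) has dimensions [I^-1 M T^-2].
Q (charge) has dimensions [I T].
F (force) has dimensions [L M T^-2].

Left side: [L M T^-2]
Right side: [M T^-1]

The two sides have different dimensions, so the equation is NOT dimensionally consistent.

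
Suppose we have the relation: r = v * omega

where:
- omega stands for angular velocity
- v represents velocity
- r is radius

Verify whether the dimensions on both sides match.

No

omega (angular velocity) has dimensions [T^-1].
v (velocity) has dimensions [L T^-1].
r (radius) has dimensions [L].

Left side: [L]
Right side: [L T^-2]

The two sides have different dimensions, so the equation is NOT dimensionally consistent.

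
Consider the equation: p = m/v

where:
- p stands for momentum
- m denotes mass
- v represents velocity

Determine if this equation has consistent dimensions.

No

p (momentum) has dimensions [L M T^-1].
m (mass) has dimensions [M].
v (velocity) has dimensions [L T^-1].

Left side: [L M T^-1]
Right side: [L^-1 M T]

The two sides have different dimensions, so the equation is NOT dimensionally consistent.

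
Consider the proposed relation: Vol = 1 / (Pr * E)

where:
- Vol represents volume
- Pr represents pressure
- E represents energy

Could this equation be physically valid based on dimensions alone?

No

Vol (volume) has dimensions [L^3].
Pr (pressure) has dimensions [L^-1 M T^-2].
E (energy) has dimensions [L^2 M T^-2].

Left side: [L^3]
Right side: [L^-1 M^-2 T^4]

The two sides have different dimensions, so the equation is NOT dimensionally consistent.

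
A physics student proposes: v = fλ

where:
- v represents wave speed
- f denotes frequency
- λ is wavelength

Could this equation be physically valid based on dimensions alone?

Yes

v (wave speed) has dimensions [L T^-1].
f (frequency) has dimensions [T^-1].
λ (wavelength) has dimensions [L].

Left side: [L T^-1]
Right side: [L T^-1]

Both sides have the same dimensions, so the equation is dimensionally consistent.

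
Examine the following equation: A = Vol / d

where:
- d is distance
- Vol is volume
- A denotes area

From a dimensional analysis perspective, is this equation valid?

Yes

d (distance) has dimensions [L].
Vol (volume) has dimensions [L^3].
A (area) has dimensions [L^2].

Left side: [L^2]
Right side: [L^2]

Both sides have the same dimensions, so the equation is dimensionally consistent.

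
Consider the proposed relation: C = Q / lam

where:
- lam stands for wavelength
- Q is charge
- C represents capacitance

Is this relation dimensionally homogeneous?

No

lam (wavelength) has dimensions [L].
Q (charge) has dimensions [I T].
C (capacitance) has dimensions [I^2 L^-2 M^-1 T^4].

Left side: [I^2 L^-2 M^-1 T^4]
Right side: [I L^-1 T]

The two sides have different dimensions, so the equation is NOT dimensionally consistent.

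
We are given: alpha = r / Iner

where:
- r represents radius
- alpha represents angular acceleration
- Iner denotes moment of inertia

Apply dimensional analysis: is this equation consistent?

No

r (radius) has dimensions [L].
alpha (angular acceleration) has dimensions [T^-2].
Iner (moment of inertia) has dimensions [L^2 M].

Left side: [T^-2]
Right side: [L^-1 M^-1]

The two sides have different dimensions, so the equation is NOT dimensionally consistent.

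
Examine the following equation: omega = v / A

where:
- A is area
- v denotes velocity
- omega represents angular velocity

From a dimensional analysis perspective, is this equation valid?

No

A (area) has dimensions [L^2].
v (velocity) has dimensions [L T^-1].
omega (angular velocity) has dimensions [T^-1].

Left side: [T^-1]
Right side: [L^-1 T^-1]

The two sides have different dimensions, so the equation is NOT dimensionally consistent.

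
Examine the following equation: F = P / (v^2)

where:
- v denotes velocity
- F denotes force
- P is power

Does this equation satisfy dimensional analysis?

No

v (velocity) has dimensions [L T^-1].
F (force) has dimensions [L M T^-2].
P (power) has dimensions [L^2 M T^-3].

Left side: [L M T^-2]
Right side: [M T^-1]

The two sides have different dimensions, so the equation is NOT dimensionally consistent.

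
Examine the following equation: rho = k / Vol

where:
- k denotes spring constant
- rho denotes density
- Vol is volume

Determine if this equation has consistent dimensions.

No

k (spring constant) has dimensions [M T^-2].
rho (density) has dimensions [L^-3 M].
Vol (volume) has dimensions [L^3].

Left side: [L^-3 M]
Right side: [L^-3 M T^-2]

The two sides have different dimensions, so the equation is NOT dimensionally consistent.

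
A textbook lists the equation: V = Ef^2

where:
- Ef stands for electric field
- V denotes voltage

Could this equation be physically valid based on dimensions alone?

No

Ef (electric field) has dimensions [I^-1 L M T^-3].
V (voltage) has dimensions [I^-1 L^2 M T^-3].

Left side: [I^-1 L^2 M T^-3]
Right side: [I^-2 L^2 M^2 T^-6]

The two sides have different dimensions, so the equation is NOT dimensionally consistent.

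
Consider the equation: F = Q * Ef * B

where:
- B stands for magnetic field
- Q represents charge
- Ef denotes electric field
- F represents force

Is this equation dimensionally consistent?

No

B (magnetic field) has dimensions [I^-1 M T^-2].
Q (charge) has dimensions [I T].
Ef (electric field) has dimensions [I^-1 L M T^-3].
F (force) has dimensions [L M T^-2].

Left side: [L M T^-2]
Right side: [I^-1 L M^2 T^-4]

The two sides have different dimensions, so the equation is NOT dimensionally consistent.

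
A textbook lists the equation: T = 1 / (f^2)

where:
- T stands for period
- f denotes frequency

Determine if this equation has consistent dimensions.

No

T (period) has dimensions [T].
f (frequency) has dimensions [T^-1].

Left side: [T]
Right side: [T^2]

The two sides have different dimensions, so the equation is NOT dimensionally consistent.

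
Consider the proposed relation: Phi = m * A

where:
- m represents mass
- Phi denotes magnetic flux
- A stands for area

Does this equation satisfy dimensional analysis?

No

m (mass) has dimensions [M].
Phi (magnetic flux) has dimensions [I^-1 L^2 M T^-2].
A (area) has dimensions [L^2].

Left side: [I^-1 L^2 M T^-2]
Right side: [L^2 M]

The two sides have different dimensions, so the equation is NOT dimensionally consistent.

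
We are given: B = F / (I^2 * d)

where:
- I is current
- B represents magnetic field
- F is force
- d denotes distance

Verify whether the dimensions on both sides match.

No

I (current) has dimensions [I].
B (magnetic field) has dimensions [I^-1 M T^-2].
F (force) has dimensions [L M T^-2].
d (distance) has dimensions [L].

Left side: [I^-1 M T^-2]
Right side: [I^-2 M T^-2]

The two sides have different dimensions, so the equation is NOT dimensionally consistent.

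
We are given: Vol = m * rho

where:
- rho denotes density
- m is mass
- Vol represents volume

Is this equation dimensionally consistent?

No

rho (density) has dimensions [L^-3 M].
m (mass) has dimensions [M].
Vol (volume) has dimensions [L^3].

Left side: [L^3]
Right side: [L^-3 M^2]

The two sides have different dimensions, so the equation is NOT dimensionally consistent.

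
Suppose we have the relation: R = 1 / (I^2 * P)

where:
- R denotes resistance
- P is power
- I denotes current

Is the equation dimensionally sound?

No

R (resistance) has dimensions [I^-2 L^2 M T^-3].
P (power) has dimensions [L^2 M T^-3].
I (current) has dimensions [I].

Left side: [I^-2 L^2 M T^-3]
Right side: [I^-2 L^-2 M^-1 T^3]

The two sides have different dimensions, so the equation is NOT dimensionally consistent.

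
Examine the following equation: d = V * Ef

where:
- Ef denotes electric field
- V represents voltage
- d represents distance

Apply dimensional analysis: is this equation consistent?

No

Ef (electric field) has dimensions [I^-1 L M T^-3].
V (voltage) has dimensions [I^-1 L^2 M T^-3].
d (distance) has dimensions [L].

Left side: [L]
Right side: [I^-2 L^3 M^2 T^-6]

The two sides have different dimensions, so the equation is NOT dimensionally consistent.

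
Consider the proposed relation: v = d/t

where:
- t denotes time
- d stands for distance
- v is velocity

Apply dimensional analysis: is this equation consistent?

Yes

t (time) has dimensions [T].
d (distance) has dimensions [L].
v (velocity) has dimensions [L T^-1].

Left side: [L T^-1]
Right side: [L T^-1]

Both sides have the same dimensions, so the equation is dimensionally consistent.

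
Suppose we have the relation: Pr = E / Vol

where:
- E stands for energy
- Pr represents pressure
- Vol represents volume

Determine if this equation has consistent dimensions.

Yes

E (energy) has dimensions [L^2 M T^-2].
Pr (pressure) has dimensions [L^-1 M T^-2].
Vol (volume) has dimensions [L^3].

Left side: [L^-1 M T^-2]
Right side: [L^-1 M T^-2]

Both sides have the same dimensions, so the equation is dimensionally consistent.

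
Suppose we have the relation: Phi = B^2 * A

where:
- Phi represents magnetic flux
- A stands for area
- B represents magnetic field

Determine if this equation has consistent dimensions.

No

Phi (magnetic flux) has dimensions [I^-1 L^2 M T^-2].
A (area) has dimensions [L^2].
B (magnetic field) has dimensions [I^-1 M T^-2].

Left side: [I^-1 L^2 M T^-2]
Right side: [I^-2 L^2 M^2 T^-4]

The two sides have different dimensions, so the equation is NOT dimensionally consistent.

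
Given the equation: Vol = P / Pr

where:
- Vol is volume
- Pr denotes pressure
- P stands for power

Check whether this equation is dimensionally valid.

No

Vol (volume) has dimensions [L^3].
Pr (pressure) has dimensions [L^-1 M T^-2].
P (power) has dimensions [L^2 M T^-3].

Left side: [L^3]
Right side: [L^3 T^-1]

The two sides have different dimensions, so the equation is NOT dimensionally consistent.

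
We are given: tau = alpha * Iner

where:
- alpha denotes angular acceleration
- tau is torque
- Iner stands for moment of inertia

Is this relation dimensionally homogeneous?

Yes

alpha (angular acceleration) has dimensions [T^-2].
tau (torque) has dimensions [L^2 M T^-2].
Iner (moment of inertia) has dimensions [L^2 M].

Left side: [L^2 M T^-2]
Right side: [L^2 M T^-2]

Both sides have the same dimensions, so the equation is dimensionally consistent.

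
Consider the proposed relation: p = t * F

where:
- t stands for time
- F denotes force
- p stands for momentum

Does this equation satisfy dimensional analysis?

Yes

t (time) has dimensions [T].
F (force) has dimensions [L M T^-2].
p (momentum) has dimensions [L M T^-1].

Left side: [L M T^-1]
Right side: [L M T^-1]

Both sides have the same dimensions, so the equation is dimensionally consistent.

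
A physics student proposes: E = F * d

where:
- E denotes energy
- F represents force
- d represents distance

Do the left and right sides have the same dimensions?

Yes

E (energy) has dimensions [L^2 M T^-2].
F (force) has dimensions [L M T^-2].
d (distance) has dimensions [L].

Left side: [L^2 M T^-2]
Right side: [L^2 M T^-2]

Both sides have the same dimensions, so the equation is dimensionally consistent.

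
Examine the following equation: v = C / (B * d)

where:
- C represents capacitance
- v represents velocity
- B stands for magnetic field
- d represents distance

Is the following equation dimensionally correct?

No

C (capacitance) has dimensions [I^2 L^-2 M^-1 T^4].
v (velocity) has dimensions [L T^-1].
B (magnetic field) has dimensions [I^-1 M T^-2].
d (distance) has dimensions [L].

Left side: [L T^-1]
Right side: [I^3 L^-3 M^-2 T^6]

The two sides have different dimensions, so the equation is NOT dimensionally consistent.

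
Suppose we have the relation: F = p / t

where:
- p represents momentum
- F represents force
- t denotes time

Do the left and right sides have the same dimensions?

Yes

p (momentum) has dimensions [L M T^-1].
F (force) has dimensions [L M T^-2].
t (time) has dimensions [T].

Left side: [L M T^-2]
Right side: [L M T^-2]

Both sides have the same dimensions, so the equation is dimensionally consistent.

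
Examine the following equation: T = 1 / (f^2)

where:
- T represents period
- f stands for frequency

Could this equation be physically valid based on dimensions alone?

No

T (period) has dimensions [T].
f (frequency) has dimensions [T^-1].

Left side: [T]
Right side: [T^2]

The two sides have different dimensions, so the equation is NOT dimensionally consistent.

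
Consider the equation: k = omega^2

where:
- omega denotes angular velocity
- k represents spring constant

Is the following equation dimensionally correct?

No

omega (angular velocity) has dimensions [T^-1].
k (spring constant) has dimensions [M T^-2].

Left side: [M T^-2]
Right side: [T^-2]

The two sides have different dimensions, so the equation is NOT dimensionally consistent.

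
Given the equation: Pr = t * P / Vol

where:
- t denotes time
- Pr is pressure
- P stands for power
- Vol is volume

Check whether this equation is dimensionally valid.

Yes

t (time) has dimensions [T].
Pr (pressure) has dimensions [L^-1 M T^-2].
P (power) has dimensions [L^2 M T^-3].
Vol (volume) has dimensions [L^3].

Left side: [L^-1 M T^-2]
Right side: [L^-1 M T^-2]

Both sides have the same dimensions, so the equation is dimensionally consistent.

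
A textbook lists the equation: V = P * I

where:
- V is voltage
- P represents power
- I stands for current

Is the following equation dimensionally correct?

No

V (voltage) has dimensions [I^-1 L^2 M T^-3].
P (power) has dimensions [L^2 M T^-3].
I (current) has dimensions [I].

Left side: [I^-1 L^2 M T^-3]
Right side: [I L^2 M T^-3]

The two sides have different dimensions, so the equation is NOT dimensionally consistent.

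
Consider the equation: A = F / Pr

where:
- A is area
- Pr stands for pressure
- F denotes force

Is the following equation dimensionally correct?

Yes

A (area) has dimensions [L^2].
Pr (pressure) has dimensions [L^-1 M T^-2].
F (force) has dimensions [L M T^-2].

Left side: [L^2]
Right side: [L^2]

Both sides have the same dimensions, so the equation is dimensionally consistent.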